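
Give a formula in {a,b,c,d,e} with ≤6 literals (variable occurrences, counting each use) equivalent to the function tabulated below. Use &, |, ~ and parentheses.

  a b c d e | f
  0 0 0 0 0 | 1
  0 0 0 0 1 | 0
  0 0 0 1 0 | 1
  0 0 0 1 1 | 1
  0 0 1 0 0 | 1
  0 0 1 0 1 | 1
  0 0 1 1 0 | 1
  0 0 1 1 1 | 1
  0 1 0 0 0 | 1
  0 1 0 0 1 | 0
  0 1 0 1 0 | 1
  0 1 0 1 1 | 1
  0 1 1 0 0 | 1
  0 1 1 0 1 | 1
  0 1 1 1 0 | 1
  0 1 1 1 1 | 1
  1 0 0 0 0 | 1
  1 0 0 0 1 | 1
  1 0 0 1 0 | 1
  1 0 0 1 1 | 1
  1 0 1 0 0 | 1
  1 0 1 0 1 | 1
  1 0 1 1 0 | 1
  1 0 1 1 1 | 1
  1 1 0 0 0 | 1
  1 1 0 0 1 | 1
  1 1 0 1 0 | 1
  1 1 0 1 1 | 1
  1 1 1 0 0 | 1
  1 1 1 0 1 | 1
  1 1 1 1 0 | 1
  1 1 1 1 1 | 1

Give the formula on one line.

  (a | d) = 00110011001100111111111111111111
  (c | (a | d)) = 00111111001111111111111111111111
  ~e = 10101010101010101010101010101010
  ((c | (a | d)) | ~e) = 10111111101111111111111111111111

((c | (a | d)) | ~e)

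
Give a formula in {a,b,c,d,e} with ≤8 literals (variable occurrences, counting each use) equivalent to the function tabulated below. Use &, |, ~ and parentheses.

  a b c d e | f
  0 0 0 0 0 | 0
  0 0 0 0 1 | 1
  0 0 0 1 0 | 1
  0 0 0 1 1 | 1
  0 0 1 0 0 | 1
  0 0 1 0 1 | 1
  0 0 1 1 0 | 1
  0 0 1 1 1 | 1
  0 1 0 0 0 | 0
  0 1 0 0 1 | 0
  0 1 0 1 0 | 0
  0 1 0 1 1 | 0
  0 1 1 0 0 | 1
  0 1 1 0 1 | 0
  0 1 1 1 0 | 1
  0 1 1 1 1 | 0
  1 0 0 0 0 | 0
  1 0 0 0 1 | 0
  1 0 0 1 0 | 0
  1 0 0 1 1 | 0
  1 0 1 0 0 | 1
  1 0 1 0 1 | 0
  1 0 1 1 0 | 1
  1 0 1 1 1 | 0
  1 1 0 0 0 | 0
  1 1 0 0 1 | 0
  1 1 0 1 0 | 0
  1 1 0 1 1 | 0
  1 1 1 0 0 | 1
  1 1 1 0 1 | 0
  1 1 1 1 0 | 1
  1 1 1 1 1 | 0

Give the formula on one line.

  ~e = 10101010101010101010101010101010
  (~e & c) = 00001010000010100000101000001010
  ~b = 11111111000000001111111100000000
  ~a = 11111111111111110000000000000000
  (~a | b) = 11111111111111110000000011111111
  (d | e) = 01110111011101110111011101110111
  ((~a | b) & (d | e)) = 01110111011101110000000001110111
  (~b & ((~a | b) & (d | e))) = 01110111000000000000000000000000
  ((~e & c) | (~b & ((~a | b) & (d | e)))) = 01111111000010100000101000001010

((~e & c) | (~b & ((~a | b) & (d | e))))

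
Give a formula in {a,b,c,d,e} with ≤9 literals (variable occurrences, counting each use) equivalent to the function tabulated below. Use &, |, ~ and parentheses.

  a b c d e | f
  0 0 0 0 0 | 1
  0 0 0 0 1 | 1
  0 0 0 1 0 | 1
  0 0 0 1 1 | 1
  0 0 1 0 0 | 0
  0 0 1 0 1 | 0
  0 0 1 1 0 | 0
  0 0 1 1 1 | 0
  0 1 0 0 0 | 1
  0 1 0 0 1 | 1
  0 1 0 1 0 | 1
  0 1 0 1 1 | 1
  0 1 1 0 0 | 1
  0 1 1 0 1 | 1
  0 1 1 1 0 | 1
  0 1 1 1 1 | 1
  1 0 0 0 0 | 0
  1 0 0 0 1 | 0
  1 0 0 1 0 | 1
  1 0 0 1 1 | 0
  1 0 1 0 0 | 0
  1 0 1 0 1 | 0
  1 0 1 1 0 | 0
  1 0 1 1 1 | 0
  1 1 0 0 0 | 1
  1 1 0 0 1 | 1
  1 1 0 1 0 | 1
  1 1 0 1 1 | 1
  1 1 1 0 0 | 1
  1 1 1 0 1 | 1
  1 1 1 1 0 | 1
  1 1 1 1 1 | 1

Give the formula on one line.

((b | (~c & (b | ~a))) | (d & (~e & ~c)))

  ~c = 11110000111100001111000011110000
  ~a = 11111111111111110000000000000000
  (b | ~a) = 11111111111111110000000011111111
  (~c & (b | ~a)) = 11110000111100000000000011110000
  (b | (~c & (b | ~a))) = 11110000111111110000000011111111
  ~e = 10101010101010101010101010101010
  (~e & ~c) = 10100000101000001010000010100000
  (d & (~e & ~c)) = 00100000001000000010000000100000
  ((b | (~c & (b | ~a))) | (d & (~e & ~c))) = 11110000111111110010000011111111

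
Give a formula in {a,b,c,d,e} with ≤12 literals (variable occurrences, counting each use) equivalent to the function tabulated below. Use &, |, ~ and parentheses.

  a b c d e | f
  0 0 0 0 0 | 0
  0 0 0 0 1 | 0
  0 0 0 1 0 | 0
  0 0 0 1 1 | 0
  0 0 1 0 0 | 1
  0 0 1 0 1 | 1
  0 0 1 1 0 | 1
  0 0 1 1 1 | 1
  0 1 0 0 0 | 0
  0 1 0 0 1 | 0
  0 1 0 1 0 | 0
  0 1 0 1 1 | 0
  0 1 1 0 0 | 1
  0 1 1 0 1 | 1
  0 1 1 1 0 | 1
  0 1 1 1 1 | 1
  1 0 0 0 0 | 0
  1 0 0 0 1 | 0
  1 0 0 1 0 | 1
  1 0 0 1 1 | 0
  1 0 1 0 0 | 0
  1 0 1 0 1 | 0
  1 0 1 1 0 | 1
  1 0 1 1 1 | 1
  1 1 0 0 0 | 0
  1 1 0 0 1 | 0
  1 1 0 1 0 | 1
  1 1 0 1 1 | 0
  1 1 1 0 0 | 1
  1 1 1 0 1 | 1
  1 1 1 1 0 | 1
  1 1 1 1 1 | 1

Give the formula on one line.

(((~a | ((e | d) & ~e)) | (c & (d | b))) & (c | a))

  ~a = 11111111111111110000000000000000
  (e | d) = 01110111011101110111011101110111
  ~e = 10101010101010101010101010101010
  ((e | d) & ~e) = 00100010001000100010001000100010
  (~a | ((e | d) & ~e)) = 11111111111111110010001000100010
  (d | b) = 00110011111111110011001111111111
  (c & (d | b)) = 00000011000011110000001100001111
  ((~a | ((e | d) & ~e)) | (c & (d | b))) = 11111111111111110010001100101111
  (c | a) = 00001111000011111111111111111111
  (((~a | ((e | d) & ~e)) | (c & (d | b))) & (c | a)) = 00001111000011110010001100101111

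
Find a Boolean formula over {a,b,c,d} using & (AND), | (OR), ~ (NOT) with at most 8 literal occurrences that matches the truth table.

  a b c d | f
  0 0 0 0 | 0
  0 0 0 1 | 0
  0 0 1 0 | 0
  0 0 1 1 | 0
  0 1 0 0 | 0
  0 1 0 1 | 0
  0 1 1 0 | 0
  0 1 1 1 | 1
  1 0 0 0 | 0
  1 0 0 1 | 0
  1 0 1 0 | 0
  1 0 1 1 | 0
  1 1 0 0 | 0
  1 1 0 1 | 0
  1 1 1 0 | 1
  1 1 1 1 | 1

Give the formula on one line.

(((d | (c & a)) | (a & (~d | ~b))) & (c & b))

  (c & a) = 0000000000110011
  (d | (c & a)) = 0101010101110111
  ~d = 1010101010101010
  ~b = 1111000011110000
  (~d | ~b) = 1111101011111010
  (a & (~d | ~b)) = 0000000011111010
  ((d | (c & a)) | (a & (~d | ~b))) = 0101010111111111
  (c & b) = 0000001100000011
  (((d | (c & a)) | (a & (~d | ~b))) & (c & b)) = 0000000100000011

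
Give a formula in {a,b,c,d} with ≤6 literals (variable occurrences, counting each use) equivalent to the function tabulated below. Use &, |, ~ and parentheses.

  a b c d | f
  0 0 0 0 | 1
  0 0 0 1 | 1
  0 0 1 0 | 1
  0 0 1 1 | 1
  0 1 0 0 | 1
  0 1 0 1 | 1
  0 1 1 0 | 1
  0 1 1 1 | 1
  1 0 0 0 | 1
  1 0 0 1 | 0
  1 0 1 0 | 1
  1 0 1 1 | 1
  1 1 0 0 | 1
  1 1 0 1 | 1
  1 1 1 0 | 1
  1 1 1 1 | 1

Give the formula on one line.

  ~a = 1111111100000000
  ~d = 1010101010101010
  ~c = 1100110011001100
  (~d & ~c) = 1000100010001000
  (~a | (~d & ~c)) = 1111111110001000
  (b | (~a | (~d & ~c))) = 1111111110001111
  ~b = 1111000011110000
  (~b & c) = 0011000000110000
  ((b | (~a | (~d & ~c))) | (~b & c)) = 1111111110111111

((b | (~a | (~d & ~c))) | (~b & c))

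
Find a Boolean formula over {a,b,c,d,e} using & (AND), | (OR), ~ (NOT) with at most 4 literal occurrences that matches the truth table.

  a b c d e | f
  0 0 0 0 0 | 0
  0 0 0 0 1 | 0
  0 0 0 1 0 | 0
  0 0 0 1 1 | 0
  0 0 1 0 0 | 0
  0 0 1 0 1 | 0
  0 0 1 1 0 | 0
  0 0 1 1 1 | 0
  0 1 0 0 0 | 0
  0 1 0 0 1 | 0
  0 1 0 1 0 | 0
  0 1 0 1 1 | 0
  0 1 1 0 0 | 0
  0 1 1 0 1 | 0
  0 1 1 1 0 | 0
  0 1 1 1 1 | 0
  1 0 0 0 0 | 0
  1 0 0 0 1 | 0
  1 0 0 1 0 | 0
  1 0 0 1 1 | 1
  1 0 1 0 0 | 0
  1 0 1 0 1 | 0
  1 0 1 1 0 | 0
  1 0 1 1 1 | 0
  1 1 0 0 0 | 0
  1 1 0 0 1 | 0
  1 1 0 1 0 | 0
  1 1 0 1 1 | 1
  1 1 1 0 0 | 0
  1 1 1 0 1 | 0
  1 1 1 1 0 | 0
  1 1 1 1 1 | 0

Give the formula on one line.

  ~c = 11110000111100001111000011110000
  (a & e) = 00000000000000000101010101010101
  (~c & (a & e)) = 00000000000000000101000001010000
  ((~c & (a & e)) & d) = 00000000000000000001000000010000

((~c & (a & e)) & d)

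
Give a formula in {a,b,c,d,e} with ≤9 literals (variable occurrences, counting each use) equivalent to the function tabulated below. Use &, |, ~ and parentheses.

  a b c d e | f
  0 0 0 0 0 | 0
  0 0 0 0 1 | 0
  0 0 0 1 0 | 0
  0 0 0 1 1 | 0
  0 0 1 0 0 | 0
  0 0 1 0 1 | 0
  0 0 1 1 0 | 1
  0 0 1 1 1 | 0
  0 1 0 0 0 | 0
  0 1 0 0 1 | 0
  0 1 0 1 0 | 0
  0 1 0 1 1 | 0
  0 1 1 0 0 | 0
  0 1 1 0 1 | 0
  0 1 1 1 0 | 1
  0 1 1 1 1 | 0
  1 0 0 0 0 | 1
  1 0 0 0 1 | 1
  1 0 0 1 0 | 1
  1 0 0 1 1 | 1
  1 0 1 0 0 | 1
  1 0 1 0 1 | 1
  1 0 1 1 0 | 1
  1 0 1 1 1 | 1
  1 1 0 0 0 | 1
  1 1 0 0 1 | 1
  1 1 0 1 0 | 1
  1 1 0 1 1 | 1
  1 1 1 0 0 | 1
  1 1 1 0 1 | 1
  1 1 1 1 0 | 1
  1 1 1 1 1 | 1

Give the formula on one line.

  ~e = 10101010101010101010101010101010
  (d & ~e) = 00100010001000100010001000100010
  ~c = 11110000111100001111000011110000
  (~c | d) = 11110011111100111111001111110011
  ((~c | d) & c) = 00000011000000110000001100000011
  ((d & ~e) & ((~c | d) & c)) = 00000010000000100000001000000010
  (a | ((d & ~e) & ((~c | d) & c))) = 00000010000000101111111111111111

(a | ((d & ~e) & ((~c | d) & c)))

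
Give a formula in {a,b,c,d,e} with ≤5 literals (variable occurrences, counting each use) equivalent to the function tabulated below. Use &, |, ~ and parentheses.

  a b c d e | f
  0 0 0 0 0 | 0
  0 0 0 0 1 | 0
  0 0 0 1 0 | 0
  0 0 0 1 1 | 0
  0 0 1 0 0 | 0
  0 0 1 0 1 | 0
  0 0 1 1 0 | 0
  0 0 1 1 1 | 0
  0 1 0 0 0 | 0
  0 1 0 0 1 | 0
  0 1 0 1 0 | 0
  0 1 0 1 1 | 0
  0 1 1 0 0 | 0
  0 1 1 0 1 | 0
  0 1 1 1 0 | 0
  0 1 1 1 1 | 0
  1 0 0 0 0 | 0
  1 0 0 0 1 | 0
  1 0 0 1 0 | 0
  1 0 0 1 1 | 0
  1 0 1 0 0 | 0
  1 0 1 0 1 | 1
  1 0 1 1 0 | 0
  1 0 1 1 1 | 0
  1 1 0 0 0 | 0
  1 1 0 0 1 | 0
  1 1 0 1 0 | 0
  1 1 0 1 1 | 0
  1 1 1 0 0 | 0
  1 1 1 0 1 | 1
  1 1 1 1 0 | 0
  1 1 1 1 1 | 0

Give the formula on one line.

  (e | d) = 01110111011101110111011101110111
  ~d = 11001100110011001100110011001100
  (~d & c) = 00001100000011000000110000001100
  ((~d & c) & a) = 00000000000000000000110000001100
  ((e | d) & ((~d & c) & a)) = 00000000000000000000010000000100

((e | d) & ((~d & c) & a))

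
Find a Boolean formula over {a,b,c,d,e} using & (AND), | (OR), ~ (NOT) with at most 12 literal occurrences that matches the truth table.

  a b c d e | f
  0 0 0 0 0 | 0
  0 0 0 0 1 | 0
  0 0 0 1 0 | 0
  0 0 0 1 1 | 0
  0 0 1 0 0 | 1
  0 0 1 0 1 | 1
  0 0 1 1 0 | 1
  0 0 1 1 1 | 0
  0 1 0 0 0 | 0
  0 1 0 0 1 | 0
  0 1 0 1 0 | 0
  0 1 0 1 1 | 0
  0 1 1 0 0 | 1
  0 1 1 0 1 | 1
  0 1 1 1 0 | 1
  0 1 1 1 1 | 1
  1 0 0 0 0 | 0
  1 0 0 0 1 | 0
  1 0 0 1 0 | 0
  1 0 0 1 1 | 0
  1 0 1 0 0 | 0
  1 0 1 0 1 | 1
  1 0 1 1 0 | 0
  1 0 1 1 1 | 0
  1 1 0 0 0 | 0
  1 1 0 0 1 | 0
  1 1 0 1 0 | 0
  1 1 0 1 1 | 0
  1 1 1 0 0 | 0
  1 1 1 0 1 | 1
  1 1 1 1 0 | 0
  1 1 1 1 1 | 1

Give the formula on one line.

  ~d = 11001100110011001100110011001100
  (b | ~d) = 11001100111111111100110011111111
  (b | c) = 00001111111111110000111111111111
  ((b | c) & e) = 00000101010101010000010101010101
  ((b | ~d) & ((b | c) & e)) = 00000100010101010000010001010101
  (((b | ~d) & ((b | c) & e)) & c) = 00000100000001010000010000000101
  ~a = 11111111111111110000000000000000
  (c & ~a) = 00001111000011110000000000000000
  ~e = 10101010101010101010101010101010
  ((c & ~a) & ~e) = 00001010000010100000000000000000
  ((((b | ~d) & ((b | c) & e)) & c) | ((c & ~a) & ~e)) = 00001110000011110000010000000101

((((b | ~d) & ((b | c) & e)) & c) | ((c & ~a) & ~e))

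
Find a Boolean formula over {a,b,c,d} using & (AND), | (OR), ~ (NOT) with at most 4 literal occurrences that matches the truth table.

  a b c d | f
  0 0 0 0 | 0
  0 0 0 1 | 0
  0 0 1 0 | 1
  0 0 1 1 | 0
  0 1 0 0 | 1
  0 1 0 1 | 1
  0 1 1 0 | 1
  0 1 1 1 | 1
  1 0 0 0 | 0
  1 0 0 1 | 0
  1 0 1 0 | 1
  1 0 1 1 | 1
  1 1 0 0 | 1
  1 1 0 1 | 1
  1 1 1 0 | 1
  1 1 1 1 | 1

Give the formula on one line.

  ~d = 1010101010101010
  (~d | a) = 1010101011111111
  ((~d | a) & c) = 0010001000110011
  (((~d | a) & c) | b) = 0010111100111111

(((~d | a) & c) | b)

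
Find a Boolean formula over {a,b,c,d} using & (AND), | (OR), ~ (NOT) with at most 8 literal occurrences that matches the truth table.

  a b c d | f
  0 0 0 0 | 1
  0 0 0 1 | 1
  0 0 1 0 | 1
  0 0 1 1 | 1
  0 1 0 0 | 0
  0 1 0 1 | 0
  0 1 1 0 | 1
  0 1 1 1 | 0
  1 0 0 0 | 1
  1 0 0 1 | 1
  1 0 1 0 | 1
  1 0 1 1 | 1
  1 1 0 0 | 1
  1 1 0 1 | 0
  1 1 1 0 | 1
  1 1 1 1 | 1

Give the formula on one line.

  ~b = 1111000011110000
  ~d = 1010101010101010
  (~d | a) = 1010101011111111
  (a & ~d) = 0000000010101010
  ((a & ~d) | c) = 0011001110111011
  ((~d | a) & ((a & ~d) | c)) = 0010001010111011
  (~b | ((~d | a) & ((a & ~d) | c))) = 1111001011111011

(~b | ((~d | a) & ((a & ~d) | c)))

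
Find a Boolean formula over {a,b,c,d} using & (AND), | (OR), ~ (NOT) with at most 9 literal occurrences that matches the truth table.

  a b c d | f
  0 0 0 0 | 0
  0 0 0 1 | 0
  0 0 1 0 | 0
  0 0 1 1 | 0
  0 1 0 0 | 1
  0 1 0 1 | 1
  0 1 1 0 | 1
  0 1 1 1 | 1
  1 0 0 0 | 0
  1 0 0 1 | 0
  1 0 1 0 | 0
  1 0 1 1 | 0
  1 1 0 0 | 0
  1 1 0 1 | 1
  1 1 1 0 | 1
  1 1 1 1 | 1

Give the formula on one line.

  ~d = 1010101010101010
  (~d | a) = 1010101011111111
  (b & c) = 0000001100000011
  ((~d | a) & (b & c)) = 0000001000000011
  ~a = 1111111100000000
  (~d & b) = 0000101000001010
  (~a & (~d & b)) = 0000101000000000
  (d | (~a & (~d & b))) = 0101111101010101
  ((d | (~a & (~d & b))) & b) = 0000111100000101
  (((~d | a) & (b & c)) | ((d | (~a & (~d & b))) & b)) = 0000111100000111

(((~d | a) & (b & c)) | ((d | (~a & (~d & b))) & b))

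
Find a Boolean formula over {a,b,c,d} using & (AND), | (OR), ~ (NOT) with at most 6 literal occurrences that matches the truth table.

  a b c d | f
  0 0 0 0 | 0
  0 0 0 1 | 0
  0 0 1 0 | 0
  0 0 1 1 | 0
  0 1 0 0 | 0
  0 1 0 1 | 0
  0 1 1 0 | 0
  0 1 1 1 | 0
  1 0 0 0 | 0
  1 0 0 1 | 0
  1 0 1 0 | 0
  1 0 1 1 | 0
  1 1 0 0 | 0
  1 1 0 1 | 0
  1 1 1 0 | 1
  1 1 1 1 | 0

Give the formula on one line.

  ~d = 1010101010101010
  (~d & a) = 0000000010101010
  (b & (~d & a)) = 0000000000001010
  ((b & (~d & a)) & c) = 0000000000000010

((b & (~d & a)) & c)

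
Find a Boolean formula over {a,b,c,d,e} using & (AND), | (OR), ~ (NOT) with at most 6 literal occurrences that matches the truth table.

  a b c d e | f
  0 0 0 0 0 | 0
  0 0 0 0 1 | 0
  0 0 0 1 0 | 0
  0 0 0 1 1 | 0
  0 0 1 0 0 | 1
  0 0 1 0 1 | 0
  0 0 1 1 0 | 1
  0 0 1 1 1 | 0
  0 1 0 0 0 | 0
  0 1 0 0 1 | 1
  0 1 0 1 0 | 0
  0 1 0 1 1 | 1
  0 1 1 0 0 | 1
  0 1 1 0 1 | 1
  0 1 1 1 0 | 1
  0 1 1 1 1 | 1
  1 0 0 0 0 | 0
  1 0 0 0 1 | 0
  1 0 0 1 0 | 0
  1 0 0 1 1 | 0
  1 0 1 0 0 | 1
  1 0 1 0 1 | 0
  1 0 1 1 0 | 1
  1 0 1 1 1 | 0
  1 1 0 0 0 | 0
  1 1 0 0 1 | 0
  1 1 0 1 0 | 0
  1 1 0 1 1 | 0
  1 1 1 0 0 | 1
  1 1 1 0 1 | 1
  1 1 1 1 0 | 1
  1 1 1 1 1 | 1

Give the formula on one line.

  ~e = 10101010101010101010101010101010
  (~e | b) = 10101010111111111010101011111111
  ~a = 11111111111111110000000000000000
  ~c = 11110000111100001111000011110000
  (e & ~c) = 01010000010100000101000001010000
  (~a & (e & ~c)) = 01010000010100000000000000000000
  ((~a & (e & ~c)) | c) = 01011111010111110000111100001111
  ((~e | b) & ((~a & (e & ~c)) | c)) = 00001010010111110000101000001111

((~e | b) & ((~a & (e & ~c)) | c))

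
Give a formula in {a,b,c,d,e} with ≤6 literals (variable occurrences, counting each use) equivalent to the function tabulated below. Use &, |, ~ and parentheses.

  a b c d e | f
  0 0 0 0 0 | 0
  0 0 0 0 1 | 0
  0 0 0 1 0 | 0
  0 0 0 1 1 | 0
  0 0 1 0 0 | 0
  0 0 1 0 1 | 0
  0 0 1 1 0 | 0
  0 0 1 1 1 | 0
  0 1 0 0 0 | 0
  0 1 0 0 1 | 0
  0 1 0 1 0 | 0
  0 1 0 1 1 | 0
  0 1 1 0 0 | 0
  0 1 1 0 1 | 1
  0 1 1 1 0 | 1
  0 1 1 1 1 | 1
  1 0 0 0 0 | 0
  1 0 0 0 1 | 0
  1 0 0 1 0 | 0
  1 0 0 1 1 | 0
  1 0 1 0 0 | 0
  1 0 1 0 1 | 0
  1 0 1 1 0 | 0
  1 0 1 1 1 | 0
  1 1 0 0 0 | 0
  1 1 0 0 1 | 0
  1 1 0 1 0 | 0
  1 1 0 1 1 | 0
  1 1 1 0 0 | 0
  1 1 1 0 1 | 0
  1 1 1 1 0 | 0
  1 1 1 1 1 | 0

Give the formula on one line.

(((b & ~a) & c) & (e | d))

  ~a = 11111111111111110000000000000000
  (b & ~a) = 00000000111111110000000000000000
  ((b & ~a) & c) = 00000000000011110000000000000000
  (e | d) = 01110111011101110111011101110111
  (((b & ~a) & c) & (e | d)) = 00000000000001110000000000000000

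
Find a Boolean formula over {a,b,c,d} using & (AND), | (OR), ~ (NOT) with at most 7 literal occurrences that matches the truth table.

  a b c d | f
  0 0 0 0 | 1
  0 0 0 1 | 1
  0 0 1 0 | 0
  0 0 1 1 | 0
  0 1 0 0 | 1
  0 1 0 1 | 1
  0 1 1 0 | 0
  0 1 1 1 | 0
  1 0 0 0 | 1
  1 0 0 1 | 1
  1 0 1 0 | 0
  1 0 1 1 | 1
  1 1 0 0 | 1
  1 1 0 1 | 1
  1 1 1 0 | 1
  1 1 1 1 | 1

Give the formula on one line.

(((b | ~c) | d) & (a | ~c))

  ~c = 1100110011001100
  (b | ~c) = 1100111111001111
  ((b | ~c) | d) = 1101111111011111
  (a | ~c) = 1100110011111111
  (((b | ~c) | d) & (a | ~c)) = 1100110011011111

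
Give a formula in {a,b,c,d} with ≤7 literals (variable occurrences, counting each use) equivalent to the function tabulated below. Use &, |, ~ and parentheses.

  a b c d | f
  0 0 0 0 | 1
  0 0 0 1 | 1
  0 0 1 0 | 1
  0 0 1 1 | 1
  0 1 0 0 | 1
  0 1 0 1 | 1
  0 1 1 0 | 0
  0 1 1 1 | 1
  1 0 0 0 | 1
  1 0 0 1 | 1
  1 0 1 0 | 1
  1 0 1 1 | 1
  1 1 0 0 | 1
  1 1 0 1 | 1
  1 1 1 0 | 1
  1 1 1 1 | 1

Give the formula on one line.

  (a & b) = 0000000000001111
  ~b = 1111000011110000
  ((a & b) | ~b) = 1111000011111111
  (d | ((a & b) | ~b)) = 1111010111111111
  ((d | ((a & b) | ~b)) & c) = 0011000100110011
  ~c = 1100110011001100
  (((d | ((a & b) | ~b)) & c) | ~c) = 1111110111111111

(((d | ((a & b) | ~b)) & c) | ~c)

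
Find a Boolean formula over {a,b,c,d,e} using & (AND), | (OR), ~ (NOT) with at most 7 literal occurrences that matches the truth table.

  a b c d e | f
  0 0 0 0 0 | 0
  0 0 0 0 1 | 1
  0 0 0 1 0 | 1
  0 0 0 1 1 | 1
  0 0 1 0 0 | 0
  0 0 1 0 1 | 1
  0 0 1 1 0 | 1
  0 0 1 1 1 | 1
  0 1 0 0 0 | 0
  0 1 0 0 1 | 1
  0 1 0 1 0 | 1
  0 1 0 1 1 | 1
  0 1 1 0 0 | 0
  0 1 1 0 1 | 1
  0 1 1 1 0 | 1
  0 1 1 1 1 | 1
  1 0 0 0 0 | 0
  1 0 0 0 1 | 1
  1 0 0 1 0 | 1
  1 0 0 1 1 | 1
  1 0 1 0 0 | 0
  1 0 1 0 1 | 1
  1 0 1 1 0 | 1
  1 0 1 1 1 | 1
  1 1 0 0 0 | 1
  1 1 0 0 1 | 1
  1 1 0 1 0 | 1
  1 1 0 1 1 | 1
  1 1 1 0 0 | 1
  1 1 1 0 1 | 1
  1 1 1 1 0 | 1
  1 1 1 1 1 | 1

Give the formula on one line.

  (b & a) = 00000000000000000000000011111111
  (e | (b & a)) = 01010101010101010101010111111111
  (d | (e | (b & a))) = 01110111011101110111011111111111

(d | (e | (b & a)))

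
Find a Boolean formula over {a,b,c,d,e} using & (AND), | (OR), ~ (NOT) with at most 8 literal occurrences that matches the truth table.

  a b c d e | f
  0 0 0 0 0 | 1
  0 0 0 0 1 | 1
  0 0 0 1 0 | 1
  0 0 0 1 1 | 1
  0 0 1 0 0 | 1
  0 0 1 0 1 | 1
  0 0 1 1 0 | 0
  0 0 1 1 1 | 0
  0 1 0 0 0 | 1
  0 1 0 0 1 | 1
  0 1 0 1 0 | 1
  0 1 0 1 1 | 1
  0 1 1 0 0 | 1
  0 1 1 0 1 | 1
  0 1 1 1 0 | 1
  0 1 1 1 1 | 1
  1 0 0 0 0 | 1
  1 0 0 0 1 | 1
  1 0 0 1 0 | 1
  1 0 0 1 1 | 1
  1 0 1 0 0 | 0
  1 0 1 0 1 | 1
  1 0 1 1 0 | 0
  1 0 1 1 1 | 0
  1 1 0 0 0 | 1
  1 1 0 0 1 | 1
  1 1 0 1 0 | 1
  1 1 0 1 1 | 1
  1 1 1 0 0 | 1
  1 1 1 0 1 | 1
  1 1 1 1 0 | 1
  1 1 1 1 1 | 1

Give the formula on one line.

  ~a = 11111111111111110000000000000000
  (~a | e) = 11111111111111110101010101010101
  ~c = 11110000111100001111000011110000
  ((~a | e) | ~c) = 11111111111111111111010111110101
  (((~a | e) | ~c) | b) = 11111111111111111111010111111111
  (c & b) = 00000000000011110000000000001111
  (~c | (c & b)) = 11110000111111111111000011111111
  ~d = 11001100110011001100110011001100
  ((~c | (c & b)) | ~d) = 11111100111111111111110011111111
  ((((~a | e) | ~c) | b) & ((~c | (c & b)) | ~d)) = 11111100111111111111010011111111

((((~a | e) | ~c) | b) & ((~c | (c & b)) | ~d))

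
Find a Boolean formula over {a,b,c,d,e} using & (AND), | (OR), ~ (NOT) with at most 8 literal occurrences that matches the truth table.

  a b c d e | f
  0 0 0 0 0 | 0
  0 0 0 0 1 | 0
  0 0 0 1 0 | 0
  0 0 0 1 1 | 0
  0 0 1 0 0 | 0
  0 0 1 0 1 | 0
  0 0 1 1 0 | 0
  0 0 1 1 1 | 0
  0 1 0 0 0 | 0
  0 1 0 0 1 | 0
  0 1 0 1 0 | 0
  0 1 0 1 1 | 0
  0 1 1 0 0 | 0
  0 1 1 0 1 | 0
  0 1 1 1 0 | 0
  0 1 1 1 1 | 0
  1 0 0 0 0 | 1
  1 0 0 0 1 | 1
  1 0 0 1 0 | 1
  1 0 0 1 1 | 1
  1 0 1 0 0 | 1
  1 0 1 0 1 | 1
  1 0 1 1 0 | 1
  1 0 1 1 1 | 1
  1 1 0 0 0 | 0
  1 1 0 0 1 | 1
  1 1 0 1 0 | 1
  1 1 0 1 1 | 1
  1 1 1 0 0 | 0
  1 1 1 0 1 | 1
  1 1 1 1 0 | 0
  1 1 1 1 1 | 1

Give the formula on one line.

(a & (~b | (e | (~c & d))))

  ~b = 11111111000000001111111100000000
  ~c = 11110000111100001111000011110000
  (~c & d) = 00110000001100000011000000110000
  (e | (~c & d)) = 01110101011101010111010101110101
  (~b | (e | (~c & d))) = 11111111011101011111111101110101
  (a & (~b | (e | (~c & d)))) = 00000000000000001111111101110101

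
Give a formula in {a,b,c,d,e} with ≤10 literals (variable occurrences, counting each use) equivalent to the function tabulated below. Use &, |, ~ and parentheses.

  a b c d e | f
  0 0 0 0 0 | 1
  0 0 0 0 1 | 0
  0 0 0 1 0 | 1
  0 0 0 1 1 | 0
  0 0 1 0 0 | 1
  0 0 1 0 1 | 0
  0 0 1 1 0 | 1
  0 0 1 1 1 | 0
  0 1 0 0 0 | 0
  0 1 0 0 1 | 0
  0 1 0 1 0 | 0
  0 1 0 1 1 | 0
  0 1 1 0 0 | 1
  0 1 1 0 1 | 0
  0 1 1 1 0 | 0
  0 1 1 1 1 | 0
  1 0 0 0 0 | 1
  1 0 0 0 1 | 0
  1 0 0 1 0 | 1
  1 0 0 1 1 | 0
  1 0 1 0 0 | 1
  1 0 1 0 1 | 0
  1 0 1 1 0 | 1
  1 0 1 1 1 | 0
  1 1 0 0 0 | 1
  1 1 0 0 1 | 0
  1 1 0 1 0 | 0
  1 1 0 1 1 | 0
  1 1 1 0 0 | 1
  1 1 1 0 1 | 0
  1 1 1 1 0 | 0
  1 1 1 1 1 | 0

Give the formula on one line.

(~e & ((b & (a & ~d)) | (~b | ((~d & c) | (e & a)))))

  ~e = 10101010101010101010101010101010
  ~d = 11001100110011001100110011001100
  (a & ~d) = 00000000000000001100110011001100
  (b & (a & ~d)) = 00000000000000000000000011001100
  ~b = 11111111000000001111111100000000
  (~d & c) = 00001100000011000000110000001100
  (e & a) = 00000000000000000101010101010101
  ((~d & c) | (e & a)) = 00001100000011000101110101011101
  (~b | ((~d & c) | (e & a))) = 11111111000011001111111101011101
  ((b & (a & ~d)) | (~b | ((~d & c) | (e & a)))) = 11111111000011001111111111011101
  (~e & ((b & (a & ~d)) | (~b | ((~d & c) | (e & a))))) = 10101010000010001010101010001000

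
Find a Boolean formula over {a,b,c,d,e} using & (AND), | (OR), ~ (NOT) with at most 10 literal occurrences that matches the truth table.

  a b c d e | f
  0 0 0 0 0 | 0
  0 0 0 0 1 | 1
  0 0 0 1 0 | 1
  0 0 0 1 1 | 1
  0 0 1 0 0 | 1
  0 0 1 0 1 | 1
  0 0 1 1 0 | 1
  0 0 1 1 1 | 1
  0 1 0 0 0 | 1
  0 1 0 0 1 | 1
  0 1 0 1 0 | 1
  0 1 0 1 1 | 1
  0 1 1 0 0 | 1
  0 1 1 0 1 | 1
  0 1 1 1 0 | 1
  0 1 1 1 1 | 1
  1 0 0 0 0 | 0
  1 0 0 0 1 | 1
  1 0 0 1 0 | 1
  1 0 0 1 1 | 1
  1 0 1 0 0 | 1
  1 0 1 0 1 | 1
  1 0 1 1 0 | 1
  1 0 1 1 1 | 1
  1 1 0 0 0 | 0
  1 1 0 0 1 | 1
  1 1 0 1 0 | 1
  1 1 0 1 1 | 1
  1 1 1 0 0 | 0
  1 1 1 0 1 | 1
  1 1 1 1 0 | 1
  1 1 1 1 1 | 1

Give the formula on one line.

  ~a = 11111111111111110000000000000000
  (e | b) = 01010101111111110101010111111111
  (~a & (e | b)) = 01010101111111110000000000000000
  ~e = 10101010101010101010101010101010
  ~b = 11111111000000001111111100000000
  (d | ~b) = 11111111001100111111111100110011
  (~e & (d | ~b)) = 10101010001000101010101000100010
  (c & (~e & (d | ~b))) = 00001010000000100000101000000010
  (e | (c & (~e & (d | ~b)))) = 01011111010101110101111101010111
  (d | (e | (c & (~e & (d | ~b))))) = 01111111011101110111111101110111
  ((~a & (e | b)) | (d | (e | (c & (~e & (d | ~b)))))) = 01111111111111110111111101110111

((~a & (e | b)) | (d | (e | (c & (~e & (d | ~b))))))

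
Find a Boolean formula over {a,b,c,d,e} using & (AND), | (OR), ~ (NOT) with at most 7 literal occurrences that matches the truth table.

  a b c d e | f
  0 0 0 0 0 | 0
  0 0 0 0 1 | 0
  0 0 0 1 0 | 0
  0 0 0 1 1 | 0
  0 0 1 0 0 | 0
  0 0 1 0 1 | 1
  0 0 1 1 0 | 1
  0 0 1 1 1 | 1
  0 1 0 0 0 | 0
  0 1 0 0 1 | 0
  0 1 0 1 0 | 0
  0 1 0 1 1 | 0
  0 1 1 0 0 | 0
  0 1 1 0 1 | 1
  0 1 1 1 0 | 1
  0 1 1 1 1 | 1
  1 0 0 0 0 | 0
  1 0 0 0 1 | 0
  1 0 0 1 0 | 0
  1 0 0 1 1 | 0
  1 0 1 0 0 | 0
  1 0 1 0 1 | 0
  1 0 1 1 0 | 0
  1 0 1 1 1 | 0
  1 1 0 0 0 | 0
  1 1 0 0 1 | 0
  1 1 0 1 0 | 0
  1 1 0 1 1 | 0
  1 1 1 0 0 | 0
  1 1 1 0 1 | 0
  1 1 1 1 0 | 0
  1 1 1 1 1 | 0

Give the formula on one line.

(~a & (((e & ~d) & c) | (c & (d | a))))

  ~a = 11111111111111110000000000000000
  ~d = 11001100110011001100110011001100
  (e & ~d) = 01000100010001000100010001000100
  ((e & ~d) & c) = 00000100000001000000010000000100
  (d | a) = 00110011001100111111111111111111
  (c & (d | a)) = 00000011000000110000111100001111
  (((e & ~d) & c) | (c & (d | a))) = 00000111000001110000111100001111
  (~a & (((e & ~d) & c) | (c & (d | a)))) = 00000111000001110000000000000000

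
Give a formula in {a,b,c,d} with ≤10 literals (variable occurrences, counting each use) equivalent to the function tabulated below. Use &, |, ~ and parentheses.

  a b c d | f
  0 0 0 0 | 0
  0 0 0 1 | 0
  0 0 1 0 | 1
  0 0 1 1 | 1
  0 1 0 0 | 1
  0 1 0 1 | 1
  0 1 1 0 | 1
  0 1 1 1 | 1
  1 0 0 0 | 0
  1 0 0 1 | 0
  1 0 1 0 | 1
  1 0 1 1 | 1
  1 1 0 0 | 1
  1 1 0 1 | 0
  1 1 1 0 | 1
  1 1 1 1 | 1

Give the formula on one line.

  ~b = 1111000011110000
  (~b & c) = 0011000000110000
  (b | (~b & c)) = 0011111100111111
  ~a = 1111111100000000
  (b & ~a) = 0000111100000000
  ((b & ~a) | c) = 0011111100110011
  ~d = 1010101010101010
  (((b & ~a) | c) | ~d) = 1011111110111011
  ((b | (~b & c)) & (((b & ~a) | c) | ~d)) = 0011111100111011

((b | (~b & c)) & (((b & ~a) | c) | ~d))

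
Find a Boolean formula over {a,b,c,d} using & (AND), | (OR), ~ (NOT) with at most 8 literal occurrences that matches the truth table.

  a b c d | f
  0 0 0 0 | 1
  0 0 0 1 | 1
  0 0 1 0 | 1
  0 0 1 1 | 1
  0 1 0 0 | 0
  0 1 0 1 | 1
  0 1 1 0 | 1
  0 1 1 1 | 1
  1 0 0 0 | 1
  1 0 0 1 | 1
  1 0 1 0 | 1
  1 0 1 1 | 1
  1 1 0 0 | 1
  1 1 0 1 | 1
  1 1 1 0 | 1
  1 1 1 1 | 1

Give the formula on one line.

((d | ((a & ~c) | ~b)) | (d | c))

  ~c = 1100110011001100
  (a & ~c) = 0000000011001100
  ~b = 1111000011110000
  ((a & ~c) | ~b) = 1111000011111100
  (d | ((a & ~c) | ~b)) = 1111010111111101
  (d | c) = 0111011101110111
  ((d | ((a & ~c) | ~b)) | (d | c)) = 1111011111111111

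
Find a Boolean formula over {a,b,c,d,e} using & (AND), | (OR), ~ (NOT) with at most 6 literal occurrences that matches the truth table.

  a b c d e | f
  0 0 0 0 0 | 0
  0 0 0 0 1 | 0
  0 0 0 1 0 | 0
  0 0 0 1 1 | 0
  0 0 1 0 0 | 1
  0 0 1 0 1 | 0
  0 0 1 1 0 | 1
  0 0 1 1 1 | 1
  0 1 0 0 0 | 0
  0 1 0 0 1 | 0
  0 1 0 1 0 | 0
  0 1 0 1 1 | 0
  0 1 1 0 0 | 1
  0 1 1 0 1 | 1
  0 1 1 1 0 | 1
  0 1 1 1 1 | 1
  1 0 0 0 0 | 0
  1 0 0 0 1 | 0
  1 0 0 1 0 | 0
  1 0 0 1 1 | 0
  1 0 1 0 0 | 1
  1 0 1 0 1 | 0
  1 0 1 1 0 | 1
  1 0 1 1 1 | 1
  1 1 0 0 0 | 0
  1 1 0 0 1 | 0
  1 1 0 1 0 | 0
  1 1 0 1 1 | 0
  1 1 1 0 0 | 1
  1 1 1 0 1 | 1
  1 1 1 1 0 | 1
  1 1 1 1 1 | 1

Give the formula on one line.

(c & ((d & ~b) | (b | ~e)))

  ~b = 11111111000000001111111100000000
  (d & ~b) = 00110011000000000011001100000000
  ~e = 10101010101010101010101010101010
  (b | ~e) = 10101010111111111010101011111111
  ((d & ~b) | (b | ~e)) = 10111011111111111011101111111111
  (c & ((d & ~b) | (b | ~e))) = 00001011000011110000101100001111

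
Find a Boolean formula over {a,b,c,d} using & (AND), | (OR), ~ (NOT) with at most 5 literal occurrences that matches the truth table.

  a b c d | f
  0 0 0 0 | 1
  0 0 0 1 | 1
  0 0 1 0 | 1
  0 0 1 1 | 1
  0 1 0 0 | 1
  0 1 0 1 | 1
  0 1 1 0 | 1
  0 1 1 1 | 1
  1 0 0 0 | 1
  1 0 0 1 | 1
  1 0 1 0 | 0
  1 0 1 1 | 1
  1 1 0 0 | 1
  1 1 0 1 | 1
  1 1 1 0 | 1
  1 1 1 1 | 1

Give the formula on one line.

((b | (~a | d)) | ~c)

  ~a = 1111111100000000
  (~a | d) = 1111111101010101
  (b | (~a | d)) = 1111111101011111
  ~c = 1100110011001100
  ((b | (~a | d)) | ~c) = 1111111111011111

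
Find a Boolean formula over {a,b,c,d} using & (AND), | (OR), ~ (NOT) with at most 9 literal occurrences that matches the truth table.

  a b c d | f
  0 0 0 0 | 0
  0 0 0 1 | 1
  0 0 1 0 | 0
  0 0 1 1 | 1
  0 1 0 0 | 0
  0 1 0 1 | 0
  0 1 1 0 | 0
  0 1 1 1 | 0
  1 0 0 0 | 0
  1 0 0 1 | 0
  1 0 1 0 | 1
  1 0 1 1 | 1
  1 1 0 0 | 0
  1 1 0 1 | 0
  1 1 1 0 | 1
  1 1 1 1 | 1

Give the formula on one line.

((~a & ((a | d) & ~b)) | (a & c))

  ~a = 1111111100000000
  (a | d) = 0101010111111111
  ~b = 1111000011110000
  ((a | d) & ~b) = 0101000011110000
  (~a & ((a | d) & ~b)) = 0101000000000000
  (a & c) = 0000000000110011
  ((~a & ((a | d) & ~b)) | (a & c)) = 0101000000110011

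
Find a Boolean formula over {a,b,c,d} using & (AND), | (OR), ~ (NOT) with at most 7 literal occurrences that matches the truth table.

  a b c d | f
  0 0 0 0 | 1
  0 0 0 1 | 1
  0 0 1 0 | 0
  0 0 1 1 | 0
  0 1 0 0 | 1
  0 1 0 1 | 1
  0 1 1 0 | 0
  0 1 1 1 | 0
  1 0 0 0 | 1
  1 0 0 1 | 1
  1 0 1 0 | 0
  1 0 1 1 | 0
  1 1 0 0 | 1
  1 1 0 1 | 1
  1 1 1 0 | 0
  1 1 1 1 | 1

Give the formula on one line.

  ~c = 1100110011001100
  (b & a) = 0000000000001111
  (d & (b & a)) = 0000000000000101
  (~c | (d & (b & a))) = 1100110011001101

(~c | (d & (b & a)))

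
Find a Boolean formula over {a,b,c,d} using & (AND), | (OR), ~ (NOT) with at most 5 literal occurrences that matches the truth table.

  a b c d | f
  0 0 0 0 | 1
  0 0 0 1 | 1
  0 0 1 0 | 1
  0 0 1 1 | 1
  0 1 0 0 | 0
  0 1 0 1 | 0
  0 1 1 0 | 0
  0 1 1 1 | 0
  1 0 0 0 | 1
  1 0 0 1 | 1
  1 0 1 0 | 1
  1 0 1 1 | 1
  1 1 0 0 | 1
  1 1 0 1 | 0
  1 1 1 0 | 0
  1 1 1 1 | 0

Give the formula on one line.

  ~d = 1010101010101010
  ~c = 1100110011001100
  (~c | d) = 1101110111011101
  ((~c | d) & a) = 0000000011011101
  (~d & ((~c | d) & a)) = 0000000010001000
  ~b = 1111000011110000
  ((~d & ((~c | d) & a)) | ~b) = 1111000011111000

((~d & ((~c | d) & a)) | ~b)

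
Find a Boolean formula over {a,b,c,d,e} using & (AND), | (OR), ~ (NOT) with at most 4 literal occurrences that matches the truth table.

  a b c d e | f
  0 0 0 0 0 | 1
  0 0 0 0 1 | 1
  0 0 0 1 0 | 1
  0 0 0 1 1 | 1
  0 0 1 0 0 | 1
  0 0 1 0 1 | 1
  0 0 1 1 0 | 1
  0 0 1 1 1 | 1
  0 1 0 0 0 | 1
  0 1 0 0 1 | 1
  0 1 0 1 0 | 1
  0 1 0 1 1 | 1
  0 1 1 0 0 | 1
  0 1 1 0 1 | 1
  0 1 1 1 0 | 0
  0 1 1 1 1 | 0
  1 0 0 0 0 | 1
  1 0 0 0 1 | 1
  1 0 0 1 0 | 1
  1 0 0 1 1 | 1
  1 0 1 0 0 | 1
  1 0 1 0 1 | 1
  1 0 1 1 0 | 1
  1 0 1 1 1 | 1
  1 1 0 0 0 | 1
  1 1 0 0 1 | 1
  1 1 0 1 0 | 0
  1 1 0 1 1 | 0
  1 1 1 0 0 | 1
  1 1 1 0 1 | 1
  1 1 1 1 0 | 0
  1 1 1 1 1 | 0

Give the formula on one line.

  ~b = 11111111000000001111111100000000
  ~d = 11001100110011001100110011001100
  ~c = 11110000111100001111000011110000
  ~a = 11111111111111110000000000000000
  (~c & ~a) = 11110000111100000000000000000000
  (~d | (~c & ~a)) = 11111100111111001100110011001100
  (~b | (~d | (~c & ~a))) = 11111111111111001111111111001100

(~b | (~d | (~c & ~a)))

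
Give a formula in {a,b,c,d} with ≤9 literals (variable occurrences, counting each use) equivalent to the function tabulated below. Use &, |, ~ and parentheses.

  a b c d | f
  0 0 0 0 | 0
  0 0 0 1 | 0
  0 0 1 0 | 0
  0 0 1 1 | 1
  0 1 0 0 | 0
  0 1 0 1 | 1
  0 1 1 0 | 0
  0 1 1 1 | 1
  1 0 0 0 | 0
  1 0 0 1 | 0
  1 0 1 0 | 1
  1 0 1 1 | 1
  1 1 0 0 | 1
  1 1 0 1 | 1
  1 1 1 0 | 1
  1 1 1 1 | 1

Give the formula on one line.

  ~c = 1100110011001100
  (~c | d) = 1101110111011101
  ((~c | d) & b) = 0000110100001101
  (c | ((~c | d) & b)) = 0011111100111111
  (a & b) = 0000000000001111
  (d | (a & b)) = 0101010101011111
  (a | (d | (a & b))) = 0101010111111111
  ((c | ((~c | d) & b)) & (a | (d | (a & b)))) = 0001010100111111

((c | ((~c | d) & b)) & (a | (d | (a & b))))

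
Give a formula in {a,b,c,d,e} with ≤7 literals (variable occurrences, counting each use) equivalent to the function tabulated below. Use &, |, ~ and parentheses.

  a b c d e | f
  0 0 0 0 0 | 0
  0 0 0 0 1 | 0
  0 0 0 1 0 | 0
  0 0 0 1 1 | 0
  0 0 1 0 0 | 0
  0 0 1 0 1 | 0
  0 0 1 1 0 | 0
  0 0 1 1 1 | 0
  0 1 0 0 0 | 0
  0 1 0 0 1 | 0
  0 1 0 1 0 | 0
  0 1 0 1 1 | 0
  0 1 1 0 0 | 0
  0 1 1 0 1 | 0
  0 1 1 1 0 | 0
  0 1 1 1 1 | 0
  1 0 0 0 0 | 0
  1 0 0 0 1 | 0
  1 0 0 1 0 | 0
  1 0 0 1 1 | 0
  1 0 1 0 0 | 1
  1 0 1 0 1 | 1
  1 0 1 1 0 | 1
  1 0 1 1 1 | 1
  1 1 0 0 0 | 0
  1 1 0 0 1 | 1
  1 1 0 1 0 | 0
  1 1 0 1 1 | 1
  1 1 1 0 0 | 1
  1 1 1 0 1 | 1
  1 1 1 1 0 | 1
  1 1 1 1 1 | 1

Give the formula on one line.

((~a | ((c | e) & (c | b))) & a)

  ~a = 11111111111111110000000000000000
  (c | e) = 01011111010111110101111101011111
  (c | b) = 00001111111111110000111111111111
  ((c | e) & (c | b)) = 00001111010111110000111101011111
  (~a | ((c | e) & (c | b))) = 11111111111111110000111101011111
  ((~a | ((c | e) & (c | b))) & a) = 00000000000000000000111101011111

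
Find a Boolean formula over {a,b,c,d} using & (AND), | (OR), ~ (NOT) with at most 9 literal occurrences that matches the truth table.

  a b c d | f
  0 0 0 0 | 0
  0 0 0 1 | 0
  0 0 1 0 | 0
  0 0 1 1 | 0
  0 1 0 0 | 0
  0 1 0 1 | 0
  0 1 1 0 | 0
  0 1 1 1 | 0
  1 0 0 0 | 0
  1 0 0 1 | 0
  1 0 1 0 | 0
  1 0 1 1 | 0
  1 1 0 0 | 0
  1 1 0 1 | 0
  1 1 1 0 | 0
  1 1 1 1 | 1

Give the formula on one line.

  (d & b) = 0000010100000101
  (c & a) = 0000000000110011
  (d & a) = 0000000001010101
  ((c & a) & (d & a)) = 0000000000010001
  ((d & b) & ((c & a) & (d & a))) = 0000000000000001

((d & b) & ((c & a) & (d & a)))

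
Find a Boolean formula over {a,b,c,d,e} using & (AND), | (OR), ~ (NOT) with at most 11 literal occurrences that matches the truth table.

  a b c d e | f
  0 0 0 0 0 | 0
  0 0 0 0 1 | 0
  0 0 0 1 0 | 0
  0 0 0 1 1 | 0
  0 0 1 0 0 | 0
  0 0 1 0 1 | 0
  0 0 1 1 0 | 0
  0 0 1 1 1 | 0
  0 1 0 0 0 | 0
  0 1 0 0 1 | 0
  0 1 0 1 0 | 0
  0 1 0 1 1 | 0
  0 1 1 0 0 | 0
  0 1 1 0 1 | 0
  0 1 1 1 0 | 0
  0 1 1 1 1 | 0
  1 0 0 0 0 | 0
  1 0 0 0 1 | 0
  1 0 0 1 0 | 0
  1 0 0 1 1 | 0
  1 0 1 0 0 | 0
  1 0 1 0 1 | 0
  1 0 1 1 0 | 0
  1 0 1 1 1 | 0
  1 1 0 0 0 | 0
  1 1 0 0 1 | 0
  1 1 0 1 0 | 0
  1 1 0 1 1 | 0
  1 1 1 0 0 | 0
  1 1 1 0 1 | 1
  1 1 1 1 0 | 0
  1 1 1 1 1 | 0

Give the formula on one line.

  ~e = 10101010101010101010101010101010
  ~d = 11001100110011001100110011001100
  (~e | ~d) = 11101110111011101110111011101110
  (d | b) = 00110011111111110011001111111111
  ~a = 11111111111111110000000000000000
  ((d | b) | ~a) = 11111111111111110011001111111111
  ((~e | ~d) & ((d | b) | ~a)) = 11101110111011100010001011101110
  ~b = 11111111000000001111111100000000
  (c | ~b) = 11111111000011111111111100001111
  ((c | ~b) & e) = 01010101000001010101010100000101
  (a & ((c | ~b) & e)) = 00000000000000000101010100000101
  (((~e | ~d) & ((d | b) | ~a)) & (a & ((c | ~b) & e))) = 00000000000000000000000000000100

(((~e | ~d) & ((d | b) | ~a)) & (a & ((c | ~b) & e)))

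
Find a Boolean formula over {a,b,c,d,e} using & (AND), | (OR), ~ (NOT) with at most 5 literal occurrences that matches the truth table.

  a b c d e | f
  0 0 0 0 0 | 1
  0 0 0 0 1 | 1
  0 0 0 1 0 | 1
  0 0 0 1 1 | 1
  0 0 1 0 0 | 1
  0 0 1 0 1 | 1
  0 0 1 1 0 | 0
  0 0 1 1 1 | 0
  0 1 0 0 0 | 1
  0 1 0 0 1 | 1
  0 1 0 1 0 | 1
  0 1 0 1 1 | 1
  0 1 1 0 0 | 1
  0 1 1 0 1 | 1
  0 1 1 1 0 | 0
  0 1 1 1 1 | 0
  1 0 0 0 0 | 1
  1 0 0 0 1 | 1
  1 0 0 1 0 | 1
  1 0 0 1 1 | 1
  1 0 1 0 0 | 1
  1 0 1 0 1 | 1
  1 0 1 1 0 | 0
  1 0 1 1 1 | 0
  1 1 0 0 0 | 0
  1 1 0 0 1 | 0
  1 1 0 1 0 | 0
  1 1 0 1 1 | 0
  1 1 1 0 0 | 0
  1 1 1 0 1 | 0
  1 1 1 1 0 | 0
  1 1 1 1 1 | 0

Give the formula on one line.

((~b | ~a) & (~d | ~c))

  ~b = 11111111000000001111111100000000
  ~a = 11111111111111110000000000000000
  (~b | ~a) = 11111111111111111111111100000000
  ~d = 11001100110011001100110011001100
  ~c = 11110000111100001111000011110000
  (~d | ~c) = 11111100111111001111110011111100
  ((~b | ~a) & (~d | ~c)) = 11111100111111001111110000000000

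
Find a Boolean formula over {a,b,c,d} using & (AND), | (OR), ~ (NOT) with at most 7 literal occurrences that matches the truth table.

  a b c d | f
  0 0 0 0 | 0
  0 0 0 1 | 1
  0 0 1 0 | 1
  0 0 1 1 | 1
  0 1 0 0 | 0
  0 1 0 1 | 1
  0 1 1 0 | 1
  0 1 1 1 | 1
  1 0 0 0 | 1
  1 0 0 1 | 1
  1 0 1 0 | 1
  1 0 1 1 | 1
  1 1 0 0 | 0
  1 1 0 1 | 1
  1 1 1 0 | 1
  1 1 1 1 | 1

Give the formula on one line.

  ~c = 1100110011001100
  ~b = 1111000011110000
  (~c & ~b) = 1100000011000000
  ((~c & ~b) & a) = 0000000011000000
  (b & c) = 0000001100000011
  (((~c & ~b) & a) | (b & c)) = 0000001111000011
  (c | d) = 0111011101110111
  ((((~c & ~b) & a) | (b & c)) | (c | d)) = 0111011111110111

((((~c & ~b) & a) | (b & c)) | (c | d))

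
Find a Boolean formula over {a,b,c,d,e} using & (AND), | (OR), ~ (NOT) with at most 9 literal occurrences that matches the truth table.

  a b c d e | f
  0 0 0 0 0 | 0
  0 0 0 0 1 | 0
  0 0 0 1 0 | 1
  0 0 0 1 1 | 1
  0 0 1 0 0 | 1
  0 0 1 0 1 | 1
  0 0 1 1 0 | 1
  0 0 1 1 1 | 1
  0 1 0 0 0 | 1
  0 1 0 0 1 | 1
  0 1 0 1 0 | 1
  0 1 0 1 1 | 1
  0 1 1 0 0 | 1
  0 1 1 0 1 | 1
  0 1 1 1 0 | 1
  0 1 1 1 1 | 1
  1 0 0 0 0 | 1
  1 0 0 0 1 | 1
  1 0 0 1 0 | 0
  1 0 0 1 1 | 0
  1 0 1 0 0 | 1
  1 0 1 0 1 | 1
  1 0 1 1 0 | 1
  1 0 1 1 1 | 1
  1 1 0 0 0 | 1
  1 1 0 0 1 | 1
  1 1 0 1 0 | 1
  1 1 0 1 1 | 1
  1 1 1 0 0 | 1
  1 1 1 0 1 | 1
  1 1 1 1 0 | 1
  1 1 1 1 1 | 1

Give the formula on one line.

  ~a = 11111111111111110000000000000000
  (d & ~a) = 00110011001100110000000000000000
  (b | c) = 00001111111111110000111111111111
  ~d = 11001100110011001100110011001100
  (a & ~d) = 00000000000000001100110011001100
  (b | (a & ~d)) = 00000000111111111100110011111111
  ((b | c) | (b | (a & ~d))) = 00001111111111111100111111111111
  ((d & ~a) | ((b | c) | (b | (a & ~d)))) = 00111111111111111100111111111111

((d & ~a) | ((b | c) | (b | (a & ~d))))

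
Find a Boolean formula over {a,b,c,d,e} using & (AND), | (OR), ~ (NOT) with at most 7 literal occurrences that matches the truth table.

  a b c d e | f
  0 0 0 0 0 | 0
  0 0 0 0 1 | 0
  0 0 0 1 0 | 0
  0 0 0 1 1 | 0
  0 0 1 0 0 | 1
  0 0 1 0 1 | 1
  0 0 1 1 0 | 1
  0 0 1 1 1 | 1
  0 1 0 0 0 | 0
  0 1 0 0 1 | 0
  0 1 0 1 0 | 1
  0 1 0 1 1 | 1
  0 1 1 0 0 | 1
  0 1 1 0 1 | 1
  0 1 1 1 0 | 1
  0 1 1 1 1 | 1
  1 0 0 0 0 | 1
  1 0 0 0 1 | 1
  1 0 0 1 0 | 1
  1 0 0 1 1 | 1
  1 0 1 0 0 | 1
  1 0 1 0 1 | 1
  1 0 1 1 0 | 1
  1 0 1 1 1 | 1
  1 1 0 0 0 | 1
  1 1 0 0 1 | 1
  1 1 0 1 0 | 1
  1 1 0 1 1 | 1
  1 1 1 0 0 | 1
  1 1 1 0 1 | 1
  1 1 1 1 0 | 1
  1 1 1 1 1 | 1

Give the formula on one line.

  (a | c) = 00001111000011111111111111111111
  (d & b) = 00000000001100110000000000110011
  ((a | c) | (d & b)) = 00001111001111111111111111111111

((a | c) | (d & b))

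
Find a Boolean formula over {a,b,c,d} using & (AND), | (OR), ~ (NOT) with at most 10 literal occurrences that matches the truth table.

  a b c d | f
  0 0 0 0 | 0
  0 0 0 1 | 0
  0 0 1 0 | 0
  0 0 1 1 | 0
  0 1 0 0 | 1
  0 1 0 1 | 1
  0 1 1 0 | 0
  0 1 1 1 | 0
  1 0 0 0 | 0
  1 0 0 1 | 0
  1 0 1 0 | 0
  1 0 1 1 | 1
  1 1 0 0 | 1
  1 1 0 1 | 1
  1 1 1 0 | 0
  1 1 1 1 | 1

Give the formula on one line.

(((c | b) & ((~c | d) | (~a & c))) & (a | ~c))

  (c | b) = 0011111100111111
  ~c = 1100110011001100
  (~c | d) = 1101110111011101
  ~a = 1111111100000000
  (~a & c) = 0011001100000000
  ((~c | d) | (~a & c)) = 1111111111011101
  ((c | b) & ((~c | d) | (~a & c))) = 0011111100011101
  (a | ~c) = 1100110011111111
  (((c | b) & ((~c | d) | (~a & c))) & (a | ~c)) = 0000110000011101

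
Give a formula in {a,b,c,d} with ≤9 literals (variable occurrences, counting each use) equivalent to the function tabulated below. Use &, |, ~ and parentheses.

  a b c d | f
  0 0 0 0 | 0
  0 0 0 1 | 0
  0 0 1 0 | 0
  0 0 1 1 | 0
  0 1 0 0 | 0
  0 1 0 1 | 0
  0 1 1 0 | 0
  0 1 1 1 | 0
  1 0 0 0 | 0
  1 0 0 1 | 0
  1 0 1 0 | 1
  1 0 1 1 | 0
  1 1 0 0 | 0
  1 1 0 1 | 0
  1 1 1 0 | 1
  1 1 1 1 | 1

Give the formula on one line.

  ~d = 1010101010101010
  (a & ~d) = 0000000010101010
  (b | (a & ~d)) = 0000111110101111
  (~d | a) = 1010101011111111
  ((b | (a & ~d)) & (~d | a)) = 0000101010101111
  (a | d) = 0101010111111111
  ((a | d) & c) = 0001000100110011
  (((b | (a & ~d)) & (~d | a)) & ((a | d) & c)) = 0000000000100011

(((b | (a & ~d)) & (~d | a)) & ((a | d) & c))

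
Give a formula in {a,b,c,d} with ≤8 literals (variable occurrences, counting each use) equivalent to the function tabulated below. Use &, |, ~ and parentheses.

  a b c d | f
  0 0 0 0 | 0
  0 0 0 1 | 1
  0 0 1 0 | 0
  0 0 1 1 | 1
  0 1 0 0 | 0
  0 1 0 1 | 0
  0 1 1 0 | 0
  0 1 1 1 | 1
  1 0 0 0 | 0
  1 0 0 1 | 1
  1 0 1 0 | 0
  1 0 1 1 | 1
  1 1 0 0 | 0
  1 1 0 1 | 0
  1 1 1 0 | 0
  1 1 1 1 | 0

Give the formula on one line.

  (b | c) = 0011111100111111
  ~d = 1010101010101010
  ((b | c) & ~d) = 0010101000101010
  ~a = 1111111100000000
  (((b | c) & ~d) | ~a) = 1111111100101010
  (a | c) = 0011001111111111
  ((((b | c) & ~d) | ~a) & (a | c)) = 0011001100101010
  ~b = 1111000011110000
  (((((b | c) & ~d) | ~a) & (a | c)) | ~b) = 1111001111111010
  ((((((b | c) & ~d) | ~a) & (a | c)) | ~b) & d) = 0101000101010000

((((((b | c) & ~d) | ~a) & (a | c)) | ~b) & d)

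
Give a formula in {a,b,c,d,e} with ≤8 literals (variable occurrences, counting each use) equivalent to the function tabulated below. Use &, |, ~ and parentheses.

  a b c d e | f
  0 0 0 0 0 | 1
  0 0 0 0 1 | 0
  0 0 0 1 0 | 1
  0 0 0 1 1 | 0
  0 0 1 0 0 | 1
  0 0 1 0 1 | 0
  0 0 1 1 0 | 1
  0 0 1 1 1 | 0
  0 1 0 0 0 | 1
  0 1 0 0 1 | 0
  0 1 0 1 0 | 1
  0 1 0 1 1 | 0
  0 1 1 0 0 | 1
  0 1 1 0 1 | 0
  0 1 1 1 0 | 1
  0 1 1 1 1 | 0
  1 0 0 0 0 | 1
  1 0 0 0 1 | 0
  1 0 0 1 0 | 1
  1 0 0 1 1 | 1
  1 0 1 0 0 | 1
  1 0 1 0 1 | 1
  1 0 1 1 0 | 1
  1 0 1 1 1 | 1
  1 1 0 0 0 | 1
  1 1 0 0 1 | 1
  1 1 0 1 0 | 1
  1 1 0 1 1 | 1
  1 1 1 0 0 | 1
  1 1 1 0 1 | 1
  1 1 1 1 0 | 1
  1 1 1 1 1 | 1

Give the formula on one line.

(((e & (a | ~e)) & (b | c)) | ((a & d) | ~e))

  ~e = 10101010101010101010101010101010
  (a | ~e) = 10101010101010101111111111111111
  (e & (a | ~e)) = 00000000000000000101010101010101
  (b | c) = 00001111111111110000111111111111
  ((e & (a | ~e)) & (b | c)) = 00000000000000000000010101010101
  (a & d) = 00000000000000000011001100110011
  ((a & d) | ~e) = 10101010101010101011101110111011
  (((e & (a | ~e)) & (b | c)) | ((a & d) | ~e)) = 10101010101010101011111111111111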